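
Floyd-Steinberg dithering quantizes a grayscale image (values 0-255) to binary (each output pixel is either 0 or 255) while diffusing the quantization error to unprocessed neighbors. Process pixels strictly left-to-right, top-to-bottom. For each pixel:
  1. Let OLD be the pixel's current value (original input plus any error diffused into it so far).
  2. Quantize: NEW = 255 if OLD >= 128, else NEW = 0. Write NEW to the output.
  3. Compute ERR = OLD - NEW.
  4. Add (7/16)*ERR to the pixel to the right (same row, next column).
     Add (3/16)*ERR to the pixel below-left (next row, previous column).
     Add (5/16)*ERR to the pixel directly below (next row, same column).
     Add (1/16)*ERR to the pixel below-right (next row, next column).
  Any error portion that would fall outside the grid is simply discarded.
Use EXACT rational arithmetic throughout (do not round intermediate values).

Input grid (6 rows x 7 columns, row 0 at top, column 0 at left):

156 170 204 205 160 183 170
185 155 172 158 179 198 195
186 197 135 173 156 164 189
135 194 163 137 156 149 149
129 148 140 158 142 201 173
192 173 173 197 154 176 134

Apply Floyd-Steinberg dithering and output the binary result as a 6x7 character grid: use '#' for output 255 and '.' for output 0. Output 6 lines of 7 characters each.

(0,0): OLD=156 → NEW=255, ERR=-99
(0,1): OLD=2027/16 → NEW=0, ERR=2027/16
(0,2): OLD=66413/256 → NEW=255, ERR=1133/256
(0,3): OLD=847611/4096 → NEW=255, ERR=-196869/4096
(0,4): OLD=9107677/65536 → NEW=255, ERR=-7604003/65536
(0,5): OLD=138661387/1048576 → NEW=255, ERR=-128725493/1048576
(0,6): OLD=1951048269/16777216 → NEW=0, ERR=1951048269/16777216
(1,0): OLD=45521/256 → NEW=255, ERR=-19759/256
(1,1): OLD=318391/2048 → NEW=255, ERR=-203849/2048
(1,2): OLD=8437251/65536 → NEW=255, ERR=-8274429/65536
(1,3): OLD=17370631/262144 → NEW=0, ERR=17370631/262144
(1,4): OLD=2444604149/16777216 → NEW=255, ERR=-1833585931/16777216
(1,5): OLD=16961799685/134217728 → NEW=0, ERR=16961799685/134217728
(1,6): OLD=599056976811/2147483648 → NEW=255, ERR=51448646571/2147483648
(2,0): OLD=4692941/32768 → NEW=255, ERR=-3662899/32768
(2,1): OLD=92791455/1048576 → NEW=0, ERR=92791455/1048576
(2,2): OLD=2356586909/16777216 → NEW=255, ERR=-1921603171/16777216
(2,3): OLD=15463850997/134217728 → NEW=0, ERR=15463850997/134217728
(2,4): OLD=214845065477/1073741824 → NEW=255, ERR=-58959099643/1073741824
(2,5): OLD=6086160612695/34359738368 → NEW=255, ERR=-2675572671145/34359738368
(2,6): OLD=93632952571857/549755813888 → NEW=255, ERR=-46554779969583/549755813888
(3,0): OLD=1957234685/16777216 → NEW=0, ERR=1957234685/16777216
(3,1): OLD=32780111929/134217728 → NEW=255, ERR=-1445408711/134217728
(3,2): OLD=160663353019/1073741824 → NEW=255, ERR=-113140812101/1073741824
(3,3): OLD=470087632877/4294967296 → NEW=0, ERR=470087632877/4294967296
(3,4): OLD=98585386306557/549755813888 → NEW=255, ERR=-41602346234883/549755813888
(3,5): OLD=317752112023623/4398046511104 → NEW=0, ERR=317752112023623/4398046511104
(3,6): OLD=10504543165947417/70368744177664 → NEW=255, ERR=-7439486599356903/70368744177664
(4,0): OLD=350978551859/2147483648 → NEW=255, ERR=-196629778381/2147483648
(4,1): OLD=3164881299991/34359738368 → NEW=0, ERR=3164881299991/34359738368
(4,2): OLD=91929531667129/549755813888 → NEW=255, ERR=-48258200874311/549755813888
(4,3): OLD=585048120964803/4398046511104 → NEW=255, ERR=-536453739366717/4398046511104
(4,4): OLD=3003858860201433/35184372088832 → NEW=0, ERR=3003858860201433/35184372088832
(4,5): OLD=266136514163941593/1125899906842624 → NEW=255, ERR=-20967962080927527/1125899906842624
(4,6): OLD=2455900820303385791/18014398509481984 → NEW=255, ERR=-2137770799614520129/18014398509481984
(5,0): OLD=99317377895989/549755813888 → NEW=255, ERR=-40870354645451/549755813888
(5,1): OLD=646855144217319/4398046511104 → NEW=255, ERR=-474646716114201/4398046511104
(5,2): OLD=2858340641631361/35184372088832 → NEW=0, ERR=2858340641631361/35184372088832
(5,3): OLD=57687213732698853/281474976710656 → NEW=255, ERR=-14088905328518427/281474976710656
(5,4): OLD=2660109395373276727/18014398509481984 → NEW=255, ERR=-1933562224544629193/18014398509481984
(5,5): OLD=15320418500997116871/144115188075855872 → NEW=0, ERR=15320418500997116871/144115188075855872
(5,6): OLD=328031161610675279049/2305843009213693952 → NEW=255, ERR=-259958805738816678711/2305843009213693952
Row 0: #.####.
Row 1: ###.#.#
Row 2: #.#.###
Row 3: .##.#.#
Row 4: #.##.##
Row 5: ##.##.#

Answer: #.####.
###.#.#
#.#.###
.##.#.#
#.##.##
##.##.#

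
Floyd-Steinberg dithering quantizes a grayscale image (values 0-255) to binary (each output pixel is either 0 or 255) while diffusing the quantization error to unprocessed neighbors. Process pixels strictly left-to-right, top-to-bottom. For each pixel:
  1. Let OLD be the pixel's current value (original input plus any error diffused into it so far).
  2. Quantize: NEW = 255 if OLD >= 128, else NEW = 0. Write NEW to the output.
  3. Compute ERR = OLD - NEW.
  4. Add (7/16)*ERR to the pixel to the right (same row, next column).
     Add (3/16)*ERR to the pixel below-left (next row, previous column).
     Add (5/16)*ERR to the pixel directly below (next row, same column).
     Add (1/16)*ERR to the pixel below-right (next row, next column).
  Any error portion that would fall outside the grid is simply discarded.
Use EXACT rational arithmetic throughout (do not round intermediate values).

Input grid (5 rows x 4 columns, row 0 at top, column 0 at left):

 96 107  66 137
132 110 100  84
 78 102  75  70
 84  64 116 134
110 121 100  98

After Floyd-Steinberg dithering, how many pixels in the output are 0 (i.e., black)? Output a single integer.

Answer: 12

Derivation:
(0,0): OLD=96 → NEW=0, ERR=96
(0,1): OLD=149 → NEW=255, ERR=-106
(0,2): OLD=157/8 → NEW=0, ERR=157/8
(0,3): OLD=18635/128 → NEW=255, ERR=-14005/128
(1,0): OLD=1137/8 → NEW=255, ERR=-903/8
(1,1): OLD=2379/64 → NEW=0, ERR=2379/64
(1,2): OLD=195083/2048 → NEW=0, ERR=195083/2048
(1,3): OLD=3037885/32768 → NEW=0, ERR=3037885/32768
(2,0): OLD=50889/1024 → NEW=0, ERR=50889/1024
(2,1): OLD=4789503/32768 → NEW=255, ERR=-3566337/32768
(2,2): OLD=1259237/16384 → NEW=0, ERR=1259237/16384
(2,3): OLD=72640231/524288 → NEW=255, ERR=-61053209/524288
(3,0): OLD=41483421/524288 → NEW=0, ERR=41483421/524288
(3,1): OLD=688889819/8388608 → NEW=0, ERR=688889819/8388608
(3,2): OLD=19771595597/134217728 → NEW=255, ERR=-14453925043/134217728
(3,3): OLD=118752895515/2147483648 → NEW=0, ERR=118752895515/2147483648
(4,0): OLD=20149293217/134217728 → NEW=255, ERR=-14076227423/134217728
(4,1): OLD=91840547807/1073741824 → NEW=0, ERR=91840547807/1073741824
(4,2): OLD=4098041982867/34359738368 → NEW=0, ERR=4098041982867/34359738368
(4,3): OLD=88362390471285/549755813888 → NEW=255, ERR=-51825342070155/549755813888
Output grid:
  Row 0: .#.#  (2 black, running=2)
  Row 1: #...  (3 black, running=5)
  Row 2: .#.#  (2 black, running=7)
  Row 3: ..#.  (3 black, running=10)
  Row 4: #..#  (2 black, running=12)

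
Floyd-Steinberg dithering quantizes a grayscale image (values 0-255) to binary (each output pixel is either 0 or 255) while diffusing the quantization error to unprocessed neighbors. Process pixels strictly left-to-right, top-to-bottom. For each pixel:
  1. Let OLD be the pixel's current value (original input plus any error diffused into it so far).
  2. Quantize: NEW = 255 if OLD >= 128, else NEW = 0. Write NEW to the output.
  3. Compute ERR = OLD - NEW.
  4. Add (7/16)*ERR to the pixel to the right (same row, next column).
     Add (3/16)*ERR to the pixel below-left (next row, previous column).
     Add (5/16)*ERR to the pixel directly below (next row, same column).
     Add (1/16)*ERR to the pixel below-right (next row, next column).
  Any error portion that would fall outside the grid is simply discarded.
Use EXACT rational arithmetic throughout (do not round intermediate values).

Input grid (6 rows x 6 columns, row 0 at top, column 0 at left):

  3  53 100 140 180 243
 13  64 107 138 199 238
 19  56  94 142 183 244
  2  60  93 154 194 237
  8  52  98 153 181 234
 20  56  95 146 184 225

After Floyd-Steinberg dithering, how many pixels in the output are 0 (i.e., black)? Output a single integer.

(0,0): OLD=3 → NEW=0, ERR=3
(0,1): OLD=869/16 → NEW=0, ERR=869/16
(0,2): OLD=31683/256 → NEW=0, ERR=31683/256
(0,3): OLD=795221/4096 → NEW=255, ERR=-249259/4096
(0,4): OLD=10051667/65536 → NEW=255, ERR=-6660013/65536
(0,5): OLD=208183877/1048576 → NEW=255, ERR=-59203003/1048576
(1,0): OLD=6175/256 → NEW=0, ERR=6175/256
(1,1): OLD=235353/2048 → NEW=0, ERR=235353/2048
(1,2): OLD=12316621/65536 → NEW=255, ERR=-4395059/65536
(1,3): OLD=20532041/262144 → NEW=0, ERR=20532041/262144
(1,4): OLD=3139342779/16777216 → NEW=255, ERR=-1138847301/16777216
(1,5): OLD=49474503853/268435456 → NEW=255, ERR=-18976537427/268435456
(2,0): OLD=1575651/32768 → NEW=0, ERR=1575651/32768
(2,1): OLD=106831473/1048576 → NEW=0, ERR=106831473/1048576
(2,2): OLD=2340159123/16777216 → NEW=255, ERR=-1938030957/16777216
(2,3): OLD=13290097083/134217728 → NEW=0, ERR=13290097083/134217728
(2,4): OLD=845027787953/4294967296 → NEW=255, ERR=-250188872527/4294967296
(2,5): OLD=13206562312679/68719476736 → NEW=255, ERR=-4316904255001/68719476736
(3,0): OLD=606153011/16777216 → NEW=0, ERR=606153011/16777216
(3,1): OLD=11944178359/134217728 → NEW=0, ERR=11944178359/134217728
(3,2): OLD=129674354645/1073741824 → NEW=0, ERR=129674354645/1073741824
(3,3): OLD=15093394338111/68719476736 → NEW=255, ERR=-2430072229569/68719476736
(3,4): OLD=85066728660447/549755813888 → NEW=255, ERR=-55121003880993/549755813888
(3,5): OLD=1494126673212849/8796093022208 → NEW=255, ERR=-748877047450191/8796093022208
(4,0): OLD=77258524701/2147483648 → NEW=0, ERR=77258524701/2147483648
(4,1): OLD=4138684050041/34359738368 → NEW=0, ERR=4138684050041/34359738368
(4,2): OLD=206014712340123/1099511627776 → NEW=255, ERR=-74360752742757/1099511627776
(4,3): OLD=1778733933101351/17592186044416 → NEW=0, ERR=1778733933101351/17592186044416
(4,4): OLD=49463386919908503/281474976710656 → NEW=255, ERR=-22312732141308777/281474976710656
(4,5): OLD=749610906236435649/4503599627370496 → NEW=255, ERR=-398806998743040831/4503599627370496
(5,0): OLD=29591850403963/549755813888 → NEW=0, ERR=29591850403963/549755813888
(5,1): OLD=1878111878567979/17592186044416 → NEW=0, ERR=1878111878567979/17592186044416
(5,2): OLD=20696626875496329/140737488355328 → NEW=255, ERR=-15191432655112311/140737488355328
(5,3): OLD=501169653946556019/4503599627370496 → NEW=0, ERR=501169653946556019/4503599627370496
(5,4): OLD=1780087649993094195/9007199254740992 → NEW=255, ERR=-516748159965858765/9007199254740992
(5,5): OLD=24106602781354270671/144115188075855872 → NEW=255, ERR=-12642770177988976689/144115188075855872
Output grid:
  Row 0: ...###  (3 black, running=3)
  Row 1: ..#.##  (3 black, running=6)
  Row 2: ..#.##  (3 black, running=9)
  Row 3: ...###  (3 black, running=12)
  Row 4: ..#.##  (3 black, running=15)
  Row 5: ..#.##  (3 black, running=18)

Answer: 18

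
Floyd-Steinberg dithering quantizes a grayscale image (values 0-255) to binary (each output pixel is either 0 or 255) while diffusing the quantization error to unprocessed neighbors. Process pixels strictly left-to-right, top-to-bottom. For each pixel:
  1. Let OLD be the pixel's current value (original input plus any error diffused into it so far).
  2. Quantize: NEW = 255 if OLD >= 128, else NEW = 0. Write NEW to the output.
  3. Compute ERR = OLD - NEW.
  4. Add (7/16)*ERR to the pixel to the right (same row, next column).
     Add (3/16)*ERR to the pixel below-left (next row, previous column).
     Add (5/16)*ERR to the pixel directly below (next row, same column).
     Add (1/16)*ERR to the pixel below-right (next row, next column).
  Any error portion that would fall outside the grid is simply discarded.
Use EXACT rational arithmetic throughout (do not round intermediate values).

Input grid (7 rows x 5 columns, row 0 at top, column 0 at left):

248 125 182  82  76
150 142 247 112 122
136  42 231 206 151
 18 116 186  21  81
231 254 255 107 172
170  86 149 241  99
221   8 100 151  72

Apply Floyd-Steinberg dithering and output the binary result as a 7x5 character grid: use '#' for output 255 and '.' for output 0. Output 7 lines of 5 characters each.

(0,0): OLD=248 → NEW=255, ERR=-7
(0,1): OLD=1951/16 → NEW=0, ERR=1951/16
(0,2): OLD=60249/256 → NEW=255, ERR=-5031/256
(0,3): OLD=300655/4096 → NEW=0, ERR=300655/4096
(0,4): OLD=7085321/65536 → NEW=0, ERR=7085321/65536
(1,0): OLD=43693/256 → NEW=255, ERR=-21587/256
(1,1): OLD=284859/2048 → NEW=255, ERR=-237381/2048
(1,2): OLD=13862999/65536 → NEW=255, ERR=-2848681/65536
(1,3): OLD=35380043/262144 → NEW=255, ERR=-31466677/262144
(1,4): OLD=452386689/4194304 → NEW=0, ERR=452386689/4194304
(2,0): OLD=2880825/32768 → NEW=0, ERR=2880825/32768
(2,1): OLD=32318467/1048576 → NEW=0, ERR=32318467/1048576
(2,2): OLD=3374732489/16777216 → NEW=255, ERR=-903457591/16777216
(2,3): OLD=43603542091/268435456 → NEW=255, ERR=-24847499189/268435456
(2,4): OLD=587149430605/4294967296 → NEW=255, ERR=-508067229875/4294967296
(3,0): OLD=859877289/16777216 → NEW=0, ERR=859877289/16777216
(3,1): OLD=19253870453/134217728 → NEW=255, ERR=-14971650187/134217728
(3,2): OLD=450715237143/4294967296 → NEW=0, ERR=450715237143/4294967296
(3,3): OLD=106853612927/8589934592 → NEW=0, ERR=106853612927/8589934592
(3,4): OLD=6004738248923/137438953472 → NEW=0, ERR=6004738248923/137438953472
(4,0): OLD=485548863687/2147483648 → NEW=255, ERR=-62059466553/2147483648
(4,1): OLD=15762724826695/68719476736 → NEW=255, ERR=-1760741740985/68719476736
(4,2): OLD=299006493681929/1099511627776 → NEW=255, ERR=18631028599049/1099511627776
(4,3): OLD=2340664237901895/17592186044416 → NEW=255, ERR=-2145343203424185/17592186044416
(4,4): OLD=37458162248848753/281474976710656 → NEW=255, ERR=-34317956812368527/281474976710656
(5,0): OLD=171705236850485/1099511627776 → NEW=255, ERR=-108670228232395/1099511627776
(5,1): OLD=317747850918111/8796093022208 → NEW=0, ERR=317747850918111/8796093022208
(5,2): OLD=40991944234700503/281474976710656 → NEW=255, ERR=-30784174826516777/281474976710656
(5,3): OLD=150016625755247065/1125899906842624 → NEW=255, ERR=-137087850489622055/1125899906842624
(5,4): OLD=149397744843651/18014398509481984 → NEW=0, ERR=149397744843651/18014398509481984
(6,0): OLD=27709419349986021/140737488355328 → NEW=255, ERR=-8178640180622619/140737488355328
(6,1): OLD=-147804612269898389/4503599627370496 → NEW=0, ERR=-147804612269898389/4503599627370496
(6,2): OLD=2226025825576770889/72057594037927936 → NEW=0, ERR=2226025825576770889/72057594037927936
(6,3): OLD=137926259835342060899/1152921504606846976 → NEW=0, ERR=137926259835342060899/1152921504606846976
(6,4): OLD=2153319240531459126645/18446744073709551616 → NEW=0, ERR=2153319240531459126645/18446744073709551616
Row 0: #.#..
Row 1: ####.
Row 2: ..###
Row 3: .#...
Row 4: #####
Row 5: #.##.
Row 6: #....

Answer: #.#..
####.
..###
.#...
#####
#.##.
#....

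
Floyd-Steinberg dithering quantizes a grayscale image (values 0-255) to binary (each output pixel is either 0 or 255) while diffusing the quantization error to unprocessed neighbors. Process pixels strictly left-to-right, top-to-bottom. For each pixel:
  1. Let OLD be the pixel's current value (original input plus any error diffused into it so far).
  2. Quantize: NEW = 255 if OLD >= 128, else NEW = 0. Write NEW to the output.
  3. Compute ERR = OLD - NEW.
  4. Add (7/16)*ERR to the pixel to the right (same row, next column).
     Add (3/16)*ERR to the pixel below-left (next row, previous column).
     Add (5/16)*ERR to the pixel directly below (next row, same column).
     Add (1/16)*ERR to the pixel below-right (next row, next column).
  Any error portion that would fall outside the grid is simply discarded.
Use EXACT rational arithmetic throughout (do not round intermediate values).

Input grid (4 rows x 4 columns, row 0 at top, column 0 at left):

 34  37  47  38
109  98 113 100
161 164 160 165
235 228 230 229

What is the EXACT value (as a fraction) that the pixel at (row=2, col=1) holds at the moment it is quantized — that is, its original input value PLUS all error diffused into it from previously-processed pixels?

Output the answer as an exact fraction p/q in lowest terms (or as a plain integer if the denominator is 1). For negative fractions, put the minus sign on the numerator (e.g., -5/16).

(0,0): OLD=34 → NEW=0, ERR=34
(0,1): OLD=415/8 → NEW=0, ERR=415/8
(0,2): OLD=8921/128 → NEW=0, ERR=8921/128
(0,3): OLD=140271/2048 → NEW=0, ERR=140271/2048
(1,0): OLD=16557/128 → NEW=255, ERR=-16083/128
(1,1): OLD=76219/1024 → NEW=0, ERR=76219/1024
(1,2): OLD=6010583/32768 → NEW=255, ERR=-2345257/32768
(1,3): OLD=49517457/524288 → NEW=0, ERR=49517457/524288
(2,0): OLD=2223161/16384 → NEW=255, ERR=-1954759/16384
(2,1): OLD=59658627/524288 → NEW=0, ERR=59658627/524288
Target (2,1): original=164, with diffused error = 59658627/524288

Answer: 59658627/524288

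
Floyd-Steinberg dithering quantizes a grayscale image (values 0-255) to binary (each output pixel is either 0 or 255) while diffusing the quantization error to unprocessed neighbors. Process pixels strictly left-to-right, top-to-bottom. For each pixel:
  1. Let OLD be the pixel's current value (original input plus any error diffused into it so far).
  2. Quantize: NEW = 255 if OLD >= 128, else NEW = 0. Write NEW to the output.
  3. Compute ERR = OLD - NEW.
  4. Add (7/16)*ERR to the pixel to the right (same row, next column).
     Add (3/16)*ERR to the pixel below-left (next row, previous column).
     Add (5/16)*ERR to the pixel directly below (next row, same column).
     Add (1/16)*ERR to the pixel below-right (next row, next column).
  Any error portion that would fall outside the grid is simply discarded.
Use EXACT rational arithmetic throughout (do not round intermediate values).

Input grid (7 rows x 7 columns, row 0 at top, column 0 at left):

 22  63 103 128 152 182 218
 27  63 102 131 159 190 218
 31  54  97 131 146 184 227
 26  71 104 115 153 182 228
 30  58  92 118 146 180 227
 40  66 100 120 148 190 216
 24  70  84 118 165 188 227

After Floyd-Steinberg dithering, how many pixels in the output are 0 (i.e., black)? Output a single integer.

(0,0): OLD=22 → NEW=0, ERR=22
(0,1): OLD=581/8 → NEW=0, ERR=581/8
(0,2): OLD=17251/128 → NEW=255, ERR=-15389/128
(0,3): OLD=154421/2048 → NEW=0, ERR=154421/2048
(0,4): OLD=6061683/32768 → NEW=255, ERR=-2294157/32768
(0,5): OLD=79361317/524288 → NEW=255, ERR=-54332123/524288
(0,6): OLD=1448391683/8388608 → NEW=255, ERR=-690703357/8388608
(1,0): OLD=6079/128 → NEW=0, ERR=6079/128
(1,1): OLD=87353/1024 → NEW=0, ERR=87353/1024
(1,2): OLD=3946157/32768 → NEW=0, ERR=3946157/32768
(1,3): OLD=24459113/131072 → NEW=255, ERR=-8964247/131072
(1,4): OLD=775792603/8388608 → NEW=0, ERR=775792603/8388608
(1,5): OLD=11962966219/67108864 → NEW=255, ERR=-5149794101/67108864
(1,6): OLD=163444512901/1073741824 → NEW=255, ERR=-110359652219/1073741824
(2,0): OLD=1013123/16384 → NEW=0, ERR=1013123/16384
(2,1): OLD=69866449/524288 → NEW=255, ERR=-63826991/524288
(2,2): OLD=619752371/8388608 → NEW=0, ERR=619752371/8388608
(2,3): OLD=11194911963/67108864 → NEW=255, ERR=-5917848357/67108864
(2,4): OLD=63166997579/536870912 → NEW=0, ERR=63166997579/536870912
(2,5): OLD=3401672864409/17179869184 → NEW=255, ERR=-979193777511/17179869184
(2,6): OLD=45395808966335/274877906944 → NEW=255, ERR=-24698057304385/274877906944
(3,0): OLD=188722515/8388608 → NEW=0, ERR=188722515/8388608
(3,1): OLD=4061166551/67108864 → NEW=0, ERR=4061166551/67108864
(3,2): OLD=69482005237/536870912 → NEW=255, ERR=-67420077323/536870912
(3,3): OLD=127088286755/2147483648 → NEW=0, ERR=127088286755/2147483648
(3,4): OLD=54827432921427/274877906944 → NEW=255, ERR=-15266433349293/274877906944
(3,5): OLD=286745630111145/2199023255552 → NEW=255, ERR=-274005300054615/2199023255552
(3,6): OLD=4990740640174583/35184372088832 → NEW=255, ERR=-3981274242477577/35184372088832
(4,0): OLD=51944654973/1073741824 → NEW=0, ERR=51944654973/1073741824
(4,1): OLD=1304574339545/17179869184 → NEW=0, ERR=1304574339545/17179869184
(4,2): OLD=27723352963159/274877906944 → NEW=0, ERR=27723352963159/274877906944
(4,3): OLD=357025541469165/2199023255552 → NEW=255, ERR=-203725388696595/2199023255552
(4,4): OLD=1204152887797431/17592186044416 → NEW=0, ERR=1204152887797431/17592186044416
(4,5): OLD=82370781844488759/562949953421312 → NEW=255, ERR=-61181456277945801/562949953421312
(4,6): OLD=1227716740668396977/9007199254740992 → NEW=255, ERR=-1069119069290555983/9007199254740992
(5,0): OLD=19064411694235/274877906944 → NEW=0, ERR=19064411694235/274877906944
(5,1): OLD=312277894659337/2199023255552 → NEW=255, ERR=-248473035506423/2199023255552
(5,2): OLD=1221934714118287/17592186044416 → NEW=0, ERR=1221934714118287/17592186044416
(5,3): OLD=19784138954638699/140737488355328 → NEW=255, ERR=-16103920575969941/140737488355328
(5,4): OLD=839122107281931705/9007199254740992 → NEW=0, ERR=839122107281931705/9007199254740992
(5,5): OLD=12885196526915545129/72057594037927936 → NEW=255, ERR=-5489489952756078551/72057594037927936
(5,6): OLD=160008626150587095111/1152921504606846976 → NEW=255, ERR=-133986357524158883769/1152921504606846976
(6,0): OLD=861582291382099/35184372088832 → NEW=0, ERR=861582291382099/35184372088832
(6,1): OLD=35331582920224495/562949953421312 → NEW=0, ERR=35331582920224495/562949953421312
(6,2): OLD=942579228097457133/9007199254740992 → NEW=0, ERR=942579228097457133/9007199254740992
(6,3): OLD=10796694550398584883/72057594037927936 → NEW=255, ERR=-7577991929273038797/72057594037927936
(6,4): OLD=18254663981666362777/144115188075855872 → NEW=0, ERR=18254663981666362777/144115188075855872
(6,5): OLD=3756538429769836342173/18446744073709551616 → NEW=255, ERR=-947381309026099319907/18446744073709551616
(6,6): OLD=48242687282692129419387/295147905179352825856 → NEW=255, ERR=-27020028538042841173893/295147905179352825856
Output grid:
  Row 0: ..#.###  (3 black, running=3)
  Row 1: ...#.##  (4 black, running=7)
  Row 2: .#.#.##  (3 black, running=10)
  Row 3: ..#.###  (3 black, running=13)
  Row 4: ...#.##  (4 black, running=17)
  Row 5: .#.#.##  (3 black, running=20)
  Row 6: ...#.##  (4 black, running=24)

Answer: 24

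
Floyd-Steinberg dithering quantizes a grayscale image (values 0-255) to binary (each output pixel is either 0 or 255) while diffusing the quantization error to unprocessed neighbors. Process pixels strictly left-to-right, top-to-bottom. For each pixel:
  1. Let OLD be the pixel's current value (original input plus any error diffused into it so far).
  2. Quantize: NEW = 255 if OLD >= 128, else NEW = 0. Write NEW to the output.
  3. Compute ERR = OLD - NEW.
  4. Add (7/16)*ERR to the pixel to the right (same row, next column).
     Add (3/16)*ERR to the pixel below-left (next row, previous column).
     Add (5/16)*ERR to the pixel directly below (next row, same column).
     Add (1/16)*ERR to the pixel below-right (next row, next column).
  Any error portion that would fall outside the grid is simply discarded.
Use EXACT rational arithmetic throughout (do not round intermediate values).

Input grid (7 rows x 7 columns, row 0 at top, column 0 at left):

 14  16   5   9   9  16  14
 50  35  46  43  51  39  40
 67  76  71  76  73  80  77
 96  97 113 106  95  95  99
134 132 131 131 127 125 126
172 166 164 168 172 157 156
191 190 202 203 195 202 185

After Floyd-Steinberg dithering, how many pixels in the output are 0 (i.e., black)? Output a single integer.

(0,0): OLD=14 → NEW=0, ERR=14
(0,1): OLD=177/8 → NEW=0, ERR=177/8
(0,2): OLD=1879/128 → NEW=0, ERR=1879/128
(0,3): OLD=31585/2048 → NEW=0, ERR=31585/2048
(0,4): OLD=516007/32768 → NEW=0, ERR=516007/32768
(0,5): OLD=12000657/524288 → NEW=0, ERR=12000657/524288
(0,6): OLD=201445111/8388608 → NEW=0, ERR=201445111/8388608
(1,0): OLD=7491/128 → NEW=0, ERR=7491/128
(1,1): OLD=72853/1024 → NEW=0, ERR=72853/1024
(1,2): OLD=2817657/32768 → NEW=0, ERR=2817657/32768
(1,3): OLD=11705957/131072 → NEW=0, ERR=11705957/131072
(1,4): OLD=840954095/8388608 → NEW=0, ERR=840954095/8388608
(1,5): OLD=6408827871/67108864 → NEW=0, ERR=6408827871/67108864
(1,6): OLD=97405356593/1073741824 → NEW=0, ERR=97405356593/1073741824
(2,0): OLD=1615927/16384 → NEW=0, ERR=1615927/16384
(2,1): OLD=84496013/524288 → NEW=255, ERR=-49197427/524288
(2,2): OLD=654393959/8388608 → NEW=0, ERR=654393959/8388608
(2,3): OLD=10885696879/67108864 → NEW=255, ERR=-6227063441/67108864
(2,4): OLD=46825903231/536870912 → NEW=0, ERR=46825903231/536870912
(2,5): OLD=2942516603573/17179869184 → NEW=255, ERR=-1438350038347/17179869184
(2,6): OLD=20530237028675/274877906944 → NEW=0, ERR=20530237028675/274877906944
(3,0): OLD=916262407/8388608 → NEW=0, ERR=916262407/8388608
(3,1): OLD=9143849403/67108864 → NEW=255, ERR=-7968910917/67108864
(3,2): OLD=33373873537/536870912 → NEW=0, ERR=33373873537/536870912
(3,3): OLD=269356641735/2147483648 → NEW=0, ERR=269356641735/2147483648
(3,4): OLD=42780339257863/274877906944 → NEW=255, ERR=-27313527012857/274877906944
(3,5): OLD=98558649968709/2199023255552 → NEW=0, ERR=98558649968709/2199023255552
(3,6): OLD=4810264062813915/35184372088832 → NEW=255, ERR=-4161750819838245/35184372088832
(4,0): OLD=156625167945/1073741824 → NEW=255, ERR=-117178997175/1073741824
(4,1): OLD=1127501708021/17179869184 → NEW=0, ERR=1127501708021/17179869184
(4,2): OLD=53665855738619/274877906944 → NEW=255, ERR=-16428010532101/274877906944
(4,3): OLD=284341556076345/2199023255552 → NEW=255, ERR=-276409374089415/2199023255552
(4,4): OLD=1006252853592123/17592186044416 → NEW=0, ERR=1006252853592123/17592186044416
(4,5): OLD=76359592208290011/562949953421312 → NEW=255, ERR=-67192645914144549/562949953421312
(4,6): OLD=356849533503283053/9007199254740992 → NEW=0, ERR=356849533503283053/9007199254740992
(5,0): OLD=41287185344431/274877906944 → NEW=255, ERR=-28806680926289/274877906944
(5,1): OLD=269673618063909/2199023255552 → NEW=0, ERR=269673618063909/2199023255552
(5,2): OLD=3157962012045107/17592186044416 → NEW=255, ERR=-1328045429280973/17592186044416
(5,3): OLD=14451234502784351/140737488355328 → NEW=0, ERR=14451234502784351/140737488355328
(5,4): OLD=1842534556958828245/9007199254740992 → NEW=255, ERR=-454301253000124715/9007199254740992
(5,5): OLD=7828157072662975557/72057594037927936 → NEW=0, ERR=7828157072662975557/72057594037927936
(5,6): OLD=240326176890429777003/1152921504606846976 → NEW=255, ERR=-53668806784316201877/1152921504606846976
(6,0): OLD=6376968686107079/35184372088832 → NEW=255, ERR=-2595046196545081/35184372088832
(6,1): OLD=98713529485095603/562949953421312 → NEW=255, ERR=-44838708637338957/562949953421312
(6,2): OLD=1535547280569124921/9007199254740992 → NEW=255, ERR=-761288529389828039/9007199254740992
(6,3): OLD=13253947747884352871/72057594037927936 → NEW=255, ERR=-5120738731787270809/72057594037927936
(6,4): OLD=25210746929904223805/144115188075855872 → NEW=255, ERR=-11538626029439023555/144115188075855872
(6,5): OLD=3487174830316817582761/18446744073709551616 → NEW=255, ERR=-1216744908479118079319/18446744073709551616
(6,6): OLD=43795651766682871820559/295147905179352825856 → NEW=255, ERR=-31467064054052098772721/295147905179352825856
Output grid:
  Row 0: .......  (7 black, running=7)
  Row 1: .......  (7 black, running=14)
  Row 2: .#.#.#.  (4 black, running=18)
  Row 3: .#..#.#  (4 black, running=22)
  Row 4: #.##.#.  (3 black, running=25)
  Row 5: #.#.#.#  (3 black, running=28)
  Row 6: #######  (0 black, running=28)

Answer: 28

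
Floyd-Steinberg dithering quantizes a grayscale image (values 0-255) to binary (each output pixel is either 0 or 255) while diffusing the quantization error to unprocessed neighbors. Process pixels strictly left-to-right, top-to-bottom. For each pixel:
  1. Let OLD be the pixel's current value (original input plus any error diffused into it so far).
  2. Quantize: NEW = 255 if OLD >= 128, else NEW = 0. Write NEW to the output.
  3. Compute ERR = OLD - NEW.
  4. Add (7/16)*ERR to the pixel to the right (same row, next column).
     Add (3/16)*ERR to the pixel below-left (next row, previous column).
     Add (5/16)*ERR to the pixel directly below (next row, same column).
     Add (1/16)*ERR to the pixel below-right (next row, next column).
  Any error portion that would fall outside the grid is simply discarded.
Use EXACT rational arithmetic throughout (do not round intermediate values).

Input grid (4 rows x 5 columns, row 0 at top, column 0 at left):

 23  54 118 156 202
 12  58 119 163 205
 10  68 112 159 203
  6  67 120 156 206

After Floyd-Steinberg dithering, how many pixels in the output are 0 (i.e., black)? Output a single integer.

Answer: 11

Derivation:
(0,0): OLD=23 → NEW=0, ERR=23
(0,1): OLD=1025/16 → NEW=0, ERR=1025/16
(0,2): OLD=37383/256 → NEW=255, ERR=-27897/256
(0,3): OLD=443697/4096 → NEW=0, ERR=443697/4096
(0,4): OLD=16344151/65536 → NEW=255, ERR=-367529/65536
(1,0): OLD=7987/256 → NEW=0, ERR=7987/256
(1,1): OLD=148837/2048 → NEW=0, ERR=148837/2048
(1,2): OLD=9244233/65536 → NEW=255, ERR=-7467447/65536
(1,3): OLD=36474325/262144 → NEW=255, ERR=-30372395/262144
(1,4): OLD=668271583/4194304 → NEW=255, ERR=-401275937/4194304
(2,0): OLD=1093671/32768 → NEW=0, ERR=1093671/32768
(2,1): OLD=90070813/1048576 → NEW=0, ERR=90070813/1048576
(2,2): OLD=1623883927/16777216 → NEW=0, ERR=1623883927/16777216
(2,3): OLD=37602280917/268435456 → NEW=255, ERR=-30848760363/268435456
(2,4): OLD=496427406227/4294967296 → NEW=0, ERR=496427406227/4294967296
(3,0): OLD=545863095/16777216 → NEW=0, ERR=545863095/16777216
(3,1): OLD=17221746795/134217728 → NEW=255, ERR=-17003773845/134217728
(3,2): OLD=337765802889/4294967296 → NEW=0, ERR=337765802889/4294967296
(3,3): OLD=1565211833249/8589934592 → NEW=255, ERR=-625221487711/8589934592
(3,4): OLD=27912987731909/137438953472 → NEW=255, ERR=-7133945403451/137438953472
Output grid:
  Row 0: ..#.#  (3 black, running=3)
  Row 1: ..###  (2 black, running=5)
  Row 2: ...#.  (4 black, running=9)
  Row 3: .#.##  (2 black, running=11)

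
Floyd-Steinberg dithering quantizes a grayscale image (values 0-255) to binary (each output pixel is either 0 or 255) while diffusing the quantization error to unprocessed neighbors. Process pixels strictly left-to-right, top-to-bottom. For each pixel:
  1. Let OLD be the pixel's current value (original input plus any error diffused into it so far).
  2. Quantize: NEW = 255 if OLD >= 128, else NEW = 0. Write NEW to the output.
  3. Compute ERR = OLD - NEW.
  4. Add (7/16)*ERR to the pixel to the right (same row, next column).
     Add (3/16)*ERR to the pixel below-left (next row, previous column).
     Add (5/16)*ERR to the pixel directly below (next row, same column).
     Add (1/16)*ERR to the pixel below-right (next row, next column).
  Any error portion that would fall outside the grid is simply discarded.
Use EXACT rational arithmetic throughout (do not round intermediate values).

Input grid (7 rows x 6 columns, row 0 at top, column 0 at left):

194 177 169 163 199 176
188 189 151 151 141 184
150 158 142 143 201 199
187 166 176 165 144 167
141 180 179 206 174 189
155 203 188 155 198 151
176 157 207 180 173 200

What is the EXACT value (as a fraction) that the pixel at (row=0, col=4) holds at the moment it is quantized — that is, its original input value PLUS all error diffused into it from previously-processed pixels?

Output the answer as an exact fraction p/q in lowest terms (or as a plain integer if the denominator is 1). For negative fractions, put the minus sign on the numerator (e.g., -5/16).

(0,0): OLD=194 → NEW=255, ERR=-61
(0,1): OLD=2405/16 → NEW=255, ERR=-1675/16
(0,2): OLD=31539/256 → NEW=0, ERR=31539/256
(0,3): OLD=888421/4096 → NEW=255, ERR=-156059/4096
(0,4): OLD=11949251/65536 → NEW=255, ERR=-4762429/65536
Target (0,4): original=199, with diffused error = 11949251/65536

Answer: 11949251/65536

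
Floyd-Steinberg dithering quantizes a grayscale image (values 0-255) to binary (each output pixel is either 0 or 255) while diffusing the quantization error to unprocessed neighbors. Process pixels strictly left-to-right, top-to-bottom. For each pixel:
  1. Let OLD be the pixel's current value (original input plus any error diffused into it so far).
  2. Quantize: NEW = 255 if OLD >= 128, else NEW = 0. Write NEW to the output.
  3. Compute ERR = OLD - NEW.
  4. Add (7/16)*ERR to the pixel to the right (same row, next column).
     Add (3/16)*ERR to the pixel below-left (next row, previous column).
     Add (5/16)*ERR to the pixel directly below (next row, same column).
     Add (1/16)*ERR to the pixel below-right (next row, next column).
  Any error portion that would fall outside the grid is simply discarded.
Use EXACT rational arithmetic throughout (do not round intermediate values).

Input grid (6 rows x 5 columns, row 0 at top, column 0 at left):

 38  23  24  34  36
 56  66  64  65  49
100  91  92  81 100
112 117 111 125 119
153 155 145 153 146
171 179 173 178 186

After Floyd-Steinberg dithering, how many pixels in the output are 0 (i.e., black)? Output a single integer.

Answer: 17

Derivation:
(0,0): OLD=38 → NEW=0, ERR=38
(0,1): OLD=317/8 → NEW=0, ERR=317/8
(0,2): OLD=5291/128 → NEW=0, ERR=5291/128
(0,3): OLD=106669/2048 → NEW=0, ERR=106669/2048
(0,4): OLD=1926331/32768 → NEW=0, ERR=1926331/32768
(1,0): OLD=9639/128 → NEW=0, ERR=9639/128
(1,1): OLD=124369/1024 → NEW=0, ERR=124369/1024
(1,2): OLD=4662757/32768 → NEW=255, ERR=-3693083/32768
(1,3): OLD=5973537/131072 → NEW=0, ERR=5973537/131072
(1,4): OLD=189928643/2097152 → NEW=0, ERR=189928643/2097152
(2,0): OLD=2397067/16384 → NEW=255, ERR=-1780853/16384
(2,1): OLD=34065641/524288 → NEW=0, ERR=34065641/524288
(2,2): OLD=850124155/8388608 → NEW=0, ERR=850124155/8388608
(2,3): OLD=20067751361/134217728 → NEW=255, ERR=-14157769279/134217728
(2,4): OLD=182538047495/2147483648 → NEW=0, ERR=182538047495/2147483648
(3,0): OLD=756784539/8388608 → NEW=0, ERR=756784539/8388608
(3,1): OLD=12682396479/67108864 → NEW=255, ERR=-4430363841/67108864
(3,2): OLD=210603019813/2147483648 → NEW=0, ERR=210603019813/2147483648
(3,3): OLD=675226602317/4294967296 → NEW=255, ERR=-419990058163/4294967296
(3,4): OLD=6610019182465/68719476736 → NEW=0, ERR=6610019182465/68719476736
(4,0): OLD=181262789109/1073741824 → NEW=255, ERR=-92541376011/1073741824
(4,1): OLD=4146867869749/34359738368 → NEW=0, ERR=4146867869749/34359738368
(4,2): OLD=113242802004539/549755813888 → NEW=255, ERR=-26944930536901/549755813888
(4,3): OLD=1100948914866485/8796093022208 → NEW=0, ERR=1100948914866485/8796093022208
(4,4): OLD=31624588341603059/140737488355328 → NEW=255, ERR=-4263471189005581/140737488355328
(5,0): OLD=91642227622335/549755813888 → NEW=255, ERR=-48545504919105/549755813888
(5,1): OLD=719107784996541/4398046511104 → NEW=255, ERR=-402394075334979/4398046511104
(5,2): OLD=20922918907085157/140737488355328 → NEW=255, ERR=-14965140623523483/140737488355328
(5,3): OLD=91112994969041291/562949953421312 → NEW=255, ERR=-52439243153393269/562949953421312
(5,4): OLD=1293455666079415049/9007199254740992 → NEW=255, ERR=-1003380143879537911/9007199254740992
Output grid:
  Row 0: .....  (5 black, running=5)
  Row 1: ..#..  (4 black, running=9)
  Row 2: #..#.  (3 black, running=12)
  Row 3: .#.#.  (3 black, running=15)
  Row 4: #.#.#  (2 black, running=17)
  Row 5: #####  (0 black, running=17)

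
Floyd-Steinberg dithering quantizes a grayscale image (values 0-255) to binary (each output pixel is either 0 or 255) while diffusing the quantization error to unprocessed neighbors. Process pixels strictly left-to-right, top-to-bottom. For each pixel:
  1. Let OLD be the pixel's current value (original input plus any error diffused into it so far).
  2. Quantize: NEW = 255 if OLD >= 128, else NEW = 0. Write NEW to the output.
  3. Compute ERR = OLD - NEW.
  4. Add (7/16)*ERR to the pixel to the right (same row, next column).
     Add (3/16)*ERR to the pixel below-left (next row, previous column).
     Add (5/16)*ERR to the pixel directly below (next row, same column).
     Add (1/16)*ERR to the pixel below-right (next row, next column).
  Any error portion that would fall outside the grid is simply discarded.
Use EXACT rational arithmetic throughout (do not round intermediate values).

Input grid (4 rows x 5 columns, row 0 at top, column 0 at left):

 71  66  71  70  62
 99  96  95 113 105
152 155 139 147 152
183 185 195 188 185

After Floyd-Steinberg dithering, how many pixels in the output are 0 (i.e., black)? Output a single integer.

Answer: 9

Derivation:
(0,0): OLD=71 → NEW=0, ERR=71
(0,1): OLD=1553/16 → NEW=0, ERR=1553/16
(0,2): OLD=29047/256 → NEW=0, ERR=29047/256
(0,3): OLD=490049/4096 → NEW=0, ERR=490049/4096
(0,4): OLD=7493575/65536 → NEW=0, ERR=7493575/65536
(1,0): OLD=35683/256 → NEW=255, ERR=-29597/256
(1,1): OLD=207797/2048 → NEW=0, ERR=207797/2048
(1,2): OLD=13326553/65536 → NEW=255, ERR=-3385127/65536
(1,3): OLD=40978469/262144 → NEW=255, ERR=-25868251/262144
(1,4): OLD=440558799/4194304 → NEW=0, ERR=440558799/4194304
(2,0): OLD=4420247/32768 → NEW=255, ERR=-3935593/32768
(2,1): OLD=122946285/1048576 → NEW=0, ERR=122946285/1048576
(2,2): OLD=2717819911/16777216 → NEW=255, ERR=-1560370169/16777216
(2,3): OLD=24679693605/268435456 → NEW=0, ERR=24679693605/268435456
(2,4): OLD=940082610883/4294967296 → NEW=255, ERR=-155134049597/4294967296
(3,0): OLD=2809374503/16777216 → NEW=255, ERR=-1468815577/16777216
(3,1): OLD=21259209499/134217728 → NEW=255, ERR=-12966311141/134217728
(3,2): OLD=636673983001/4294967296 → NEW=255, ERR=-458542677479/4294967296
(3,3): OLD=1352372682545/8589934592 → NEW=255, ERR=-838060638415/8589934592
(3,4): OLD=18798191622805/137438953472 → NEW=255, ERR=-16248741512555/137438953472
Output grid:
  Row 0: .....  (5 black, running=5)
  Row 1: #.##.  (2 black, running=7)
  Row 2: #.#.#  (2 black, running=9)
  Row 3: #####  (0 black, running=9)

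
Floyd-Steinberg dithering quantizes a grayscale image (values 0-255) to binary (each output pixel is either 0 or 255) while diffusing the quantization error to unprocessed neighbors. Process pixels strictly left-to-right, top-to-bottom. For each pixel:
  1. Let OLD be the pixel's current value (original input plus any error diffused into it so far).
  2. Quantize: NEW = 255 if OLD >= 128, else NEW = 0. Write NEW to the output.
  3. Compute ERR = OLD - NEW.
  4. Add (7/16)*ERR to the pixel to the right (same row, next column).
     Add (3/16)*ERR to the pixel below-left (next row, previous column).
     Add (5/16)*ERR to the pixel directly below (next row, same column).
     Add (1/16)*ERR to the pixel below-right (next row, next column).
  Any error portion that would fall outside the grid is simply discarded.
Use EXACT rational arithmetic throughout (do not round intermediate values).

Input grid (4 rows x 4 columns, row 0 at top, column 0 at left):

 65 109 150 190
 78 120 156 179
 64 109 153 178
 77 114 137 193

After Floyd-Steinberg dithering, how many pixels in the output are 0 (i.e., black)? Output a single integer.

Answer: 8

Derivation:
(0,0): OLD=65 → NEW=0, ERR=65
(0,1): OLD=2199/16 → NEW=255, ERR=-1881/16
(0,2): OLD=25233/256 → NEW=0, ERR=25233/256
(0,3): OLD=954871/4096 → NEW=255, ERR=-89609/4096
(1,0): OLD=19525/256 → NEW=0, ERR=19525/256
(1,1): OLD=285027/2048 → NEW=255, ERR=-237213/2048
(1,2): OLD=8170911/65536 → NEW=0, ERR=8170911/65536
(1,3): OLD=244182409/1048576 → NEW=255, ERR=-23204471/1048576
(2,0): OLD=2166513/32768 → NEW=0, ERR=2166513/32768
(2,1): OLD=136183019/1048576 → NEW=255, ERR=-131203861/1048576
(2,2): OLD=263886679/2097152 → NEW=0, ERR=263886679/2097152
(2,3): OLD=7849320091/33554432 → NEW=255, ERR=-707060069/33554432
(3,0): OLD=1244876129/16777216 → NEW=0, ERR=1244876129/16777216
(3,1): OLD=36262000959/268435456 → NEW=255, ERR=-32189040321/268435456
(3,2): OLD=481417081793/4294967296 → NEW=0, ERR=481417081793/4294967296
(3,3): OLD=16720700057031/68719476736 → NEW=255, ERR=-802766510649/68719476736
Output grid:
  Row 0: .#.#  (2 black, running=2)
  Row 1: .#.#  (2 black, running=4)
  Row 2: .#.#  (2 black, running=6)
  Row 3: .#.#  (2 black, running=8)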